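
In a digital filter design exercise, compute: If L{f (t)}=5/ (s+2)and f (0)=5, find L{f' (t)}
L{f'(t)} = s·F(s) - f(0) = 5s/(s + 2) - 5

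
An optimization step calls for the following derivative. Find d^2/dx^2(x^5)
Apply power rule 2 times:
d^1: 5x^4
d^2: 20x^3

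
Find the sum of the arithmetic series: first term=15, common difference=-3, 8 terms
Last term: a_n = 15 + (8 - 1)·-3 = -6
Sum = n(a_1 + a_n)/2 = 8(15 + (-6))/2 = 36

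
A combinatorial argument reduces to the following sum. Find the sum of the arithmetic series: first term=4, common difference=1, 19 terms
Last term: a_n = 4+(19-1)·1 = 22
Sum = n(a_1+a_n)/2 = 19(4+22)/2 = 247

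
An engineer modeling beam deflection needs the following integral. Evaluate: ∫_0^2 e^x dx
Antiderivative: e^x
Evaluate: (e^2-1)

Answer: e^2-1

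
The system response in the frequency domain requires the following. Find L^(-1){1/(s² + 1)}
L^(-1){w/(s²+w²)} = sin(wt)
Here w = 1

Answer: sin(t)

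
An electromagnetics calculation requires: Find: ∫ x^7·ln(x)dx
By parts: u = ln(x), dv = x^7 dx
du = 1/x dx, v = x^8/8
= x^8·ln(x)/8 - ∫ x^7/8 dx
= x^8·ln(x)/8 - x^8/64 + C

Answer: x^8(ln(x)/8 - 1/64) + C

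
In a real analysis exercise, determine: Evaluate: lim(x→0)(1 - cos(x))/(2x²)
Using 1-cos(u) ≈ u²/2 for small u:
(1-cos(x)) ≈ (x)²/2=1x²/2
So limit=1/(2·2)=1/4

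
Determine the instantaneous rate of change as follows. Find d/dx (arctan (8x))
d/dx[arctan(u)]=u'/(1+u²), u=8x, u'=8

Answer: 8/(1+64x²)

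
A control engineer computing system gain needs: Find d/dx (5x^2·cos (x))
Product rule: (fg)'=f'g + fg'
f=5x^2, f'=10x
g=cos(x), g'=-sin(x)

Answer: 10x·cos(x) - 5x^2·sin(x)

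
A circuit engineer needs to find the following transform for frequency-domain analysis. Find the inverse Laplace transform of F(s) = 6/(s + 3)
L^(-1){6/(s-a)} = c·e^(at)
Here a = -3, c = 6

Answer: 6e^(-3t)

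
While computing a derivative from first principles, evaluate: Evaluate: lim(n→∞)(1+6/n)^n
This is the definition of e^6: lim(1+6/n)^n = e^6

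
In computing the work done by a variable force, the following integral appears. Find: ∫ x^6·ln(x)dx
By parts: u = ln(x), dv = x^6 dx
du = 1/x dx, v = x^7/7
= x^7·ln(x)/7 - ∫ x^6/7 dx
= x^7·ln(x)/7 - x^7/49 + C

Answer: x^7(ln(x)/7 - 1/49) + C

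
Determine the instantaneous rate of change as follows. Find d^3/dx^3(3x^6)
Apply power rule 3 times:
d^1: 18x^5
d^2: 90x^4
d^3: 360x^3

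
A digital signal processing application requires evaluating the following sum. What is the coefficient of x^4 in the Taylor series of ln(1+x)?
ln(1 + x) = Σ (-1)^(n + 1) x^n/n
Coefficient of x^4 = (-1)^5/4 = -1/4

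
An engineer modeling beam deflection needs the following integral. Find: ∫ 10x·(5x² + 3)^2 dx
Let u=5x²+3, du=10x dx
∫ u^2 du=u^3/3+C

Answer: (5x²+3)^3/3+C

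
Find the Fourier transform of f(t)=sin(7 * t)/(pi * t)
sin(W*t)/(pi*t) = (W/pi)*sinc(W*t/pi) is the impulse response of the ideal low-pass filter with cutoff W (here W = 7).
Its Fourier transform is a rectangular function:
F(omega) = 1 for |omega| < 7, 0 otherwise

Answer: rect(omega/14) [i.e., 1 for |omega| < 7, 0 otherwise]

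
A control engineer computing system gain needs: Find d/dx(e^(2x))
Chain rule: d/dx[e^u]=e^u · u' where u=2x
u'=2

Answer: 2·e^(2x)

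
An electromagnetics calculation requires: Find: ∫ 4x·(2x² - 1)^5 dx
Let u = 2x² - 1, du = 4x dx
∫ u^5 du = u^6/6+C

Answer: (2x² - 1)^6/6+C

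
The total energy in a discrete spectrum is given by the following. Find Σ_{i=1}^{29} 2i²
=2·n(n+1)(2n+1)/6=2·29·30·59/6=17110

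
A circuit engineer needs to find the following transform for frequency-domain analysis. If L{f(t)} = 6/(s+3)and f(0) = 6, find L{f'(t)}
L{f'(t)} = s·F(s) - f(0) = 6s/(s+3)-6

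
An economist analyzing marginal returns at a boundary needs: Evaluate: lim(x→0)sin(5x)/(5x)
L'Hôpital (0/0): lim 5cos(5x)/5 = 5/5

Answer: 1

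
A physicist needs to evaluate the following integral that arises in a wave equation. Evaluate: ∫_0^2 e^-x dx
Antiderivative: -e^-x
Evaluate: -(e^-2-1)

Answer: (e^-2-1)/(-1)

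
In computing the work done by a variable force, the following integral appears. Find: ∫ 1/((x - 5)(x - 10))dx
Partial fractions: 1/((x-5)(x-10))=A/(x-5)+B/(x-10)
A=-1/5, B=1/5
∫ [-1/5· 1/(x-5)+1/5· 1/(x-10)] dx
=(1/5)[ln|x-10| - ln|x-5|]+C

Answer: (1/5)·ln|(x-10)/(x-5)|+C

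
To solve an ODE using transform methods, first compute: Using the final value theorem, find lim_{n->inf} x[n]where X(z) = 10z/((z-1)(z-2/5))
Final value theorem: lim x[n]=lim_{z->1} (z-1) * X(z)
(z-1) * X(z)=10z/(z-2/5)
As z->1: 10/(1 - 2/5)=10/(3/5)=50/3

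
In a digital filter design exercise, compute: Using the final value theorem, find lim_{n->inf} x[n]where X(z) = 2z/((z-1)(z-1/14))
Final value theorem: lim x[n]=lim_{z->1} (z-1) * X(z)
(z-1) * X(z)=2z/(z-1/14)
As z->1: 2/(1 - 1/14)=2/(13/14)=28/13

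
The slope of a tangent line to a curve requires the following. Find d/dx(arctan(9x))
d/dx[arctan(u)] = u'/(1 + u²), u = 9x, u' = 9

Answer: 9/(1 + 81x²)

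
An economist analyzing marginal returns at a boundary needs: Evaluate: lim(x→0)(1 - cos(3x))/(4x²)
Using 1-cos(u) ≈ u²/2 for small u:
(1-cos(3x)) ≈ (3x)²/2 = 9x²/2
So limit = 9/(2·4) = 9/8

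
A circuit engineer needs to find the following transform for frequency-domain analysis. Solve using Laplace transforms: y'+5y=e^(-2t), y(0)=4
Take L: sY - 4+5Y = 1/(s+2)
Y(s+5) = 1/(s+2)+4
Y = 1/((s+2)(s+5))+4/(s+5)
Partial fractions: 1/((s+2)(s+5)) = (1/3)/(s+2) - (1/3)/(s+5)
So Y = (1/3)/(s+2)+(11/3)/(s+5)
Inverse Laplace transform (L^(-1){1/(s+2)} = e^(-2t), L^(-1){1/(s+5)} = e^(-5t)):

Answer: y(t) = (1/3)·e^(-2t)+(11/3)·e^(-5t)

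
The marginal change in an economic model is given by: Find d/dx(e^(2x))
Chain rule: d/dx[e^u] = e^u · u' where u = 2x
u' = 2

Answer: 2·e^(2x)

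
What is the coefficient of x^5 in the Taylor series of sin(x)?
sin(x) = Σ (-1)^k x^(2k + 1)/(2k + 1)!
For x^5: (-1)^2/5! = 1/120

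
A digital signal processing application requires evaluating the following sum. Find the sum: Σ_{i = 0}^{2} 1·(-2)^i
Geometric series: S=a(1 - r^n)/(1 - r)
a=1, r=-2, n=3
S=1(1+8)/3=3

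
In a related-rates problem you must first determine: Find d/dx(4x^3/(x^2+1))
Quotient rule: (f/g)'=(f'g - fg')/g²
f=4x^3, f'=12x^2
g=x^2+1, g'=2x

Answer: (12x^2·(x^2+1)-8x^4)/(x^2+1)²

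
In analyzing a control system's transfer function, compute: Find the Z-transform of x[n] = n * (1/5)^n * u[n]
Using the property Z{n*a^n*u[n]}=az/(z-a)^2
With a=1/5: X(z)=(1/5)z/(z - 1/5)^2, |z| > 1/5

Answer: (1/5)z/(z - 1/5)^2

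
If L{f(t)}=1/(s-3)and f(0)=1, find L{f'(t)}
L{f'(t)}=s·F(s) - f(0)=s/(s-3)-1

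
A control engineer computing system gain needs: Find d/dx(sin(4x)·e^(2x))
Product rule: (fg)'=f'g+fg'
f=sin(4x), f'=4·cos(4x)
g=e^(2x), g'=2·e^(2x)

Answer: 4·cos(4x)·e^(2x)+2·sin(4x)·e^(2x)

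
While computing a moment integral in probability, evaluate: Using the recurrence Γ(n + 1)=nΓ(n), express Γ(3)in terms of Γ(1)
Γ(3)=2Γ(2)=2·1Γ(1)=...=2!·Γ(1)=2·Γ(1)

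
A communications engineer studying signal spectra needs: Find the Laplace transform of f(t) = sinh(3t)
L{sinh(at)}=a/(s²-a²)
L{sinh(3t)}=3/(s²-9)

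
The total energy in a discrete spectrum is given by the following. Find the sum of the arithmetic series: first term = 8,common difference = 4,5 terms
Last term: a_n=8+(5-1)·4=24
Sum=n(a_1+a_n)/2=5(8+24)/2=80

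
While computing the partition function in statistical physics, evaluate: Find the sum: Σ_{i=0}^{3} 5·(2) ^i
Geometric series: S=a(1 - r^n)/(1 - r)
a=5, r=2, n=4
S=5(1-16)/-1=75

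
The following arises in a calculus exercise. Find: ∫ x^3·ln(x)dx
By parts: u = ln(x), dv = x^3 dx
du = 1/x dx, v = x^4/4
= x^4·ln(x)/4 - ∫ x^3/4 dx
= x^4·ln(x)/4 - x^4/16+C

Answer: x^4(ln(x)/4-1/16)+C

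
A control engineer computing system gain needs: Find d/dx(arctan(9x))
d/dx[arctan(u)]=u'/(1 + u²), u=9x, u'=9

Answer: 9/(1 + 81x²)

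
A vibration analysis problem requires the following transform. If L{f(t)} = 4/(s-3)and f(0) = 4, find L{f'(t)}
L{f'(t)} = s·F(s) - f(0) = 4s/(s-3)-4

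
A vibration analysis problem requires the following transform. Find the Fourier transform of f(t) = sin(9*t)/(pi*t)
sin(W*t)/(pi*t) = (W/pi)*sinc(W*t/pi) is the impulse response of the ideal low-pass filter with cutoff W (here W = 9).
Its Fourier transform is a rectangular function:
F(omega) = 1 for |omega| < 9, 0 otherwise

Answer: rect(omega/18) [i.e., 1 for |omega| < 9, 0 otherwise]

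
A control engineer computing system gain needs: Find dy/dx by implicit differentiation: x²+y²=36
Differentiate both sides: 2x + 2y·(dy/dx) = 0
Solve: dy/dx = -2x/(2y) = -x/y

Answer: dy/dx = -x/y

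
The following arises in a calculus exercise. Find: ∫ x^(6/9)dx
Power rule: ∫ x^(2/3) dx = x^(5/3)/(5/3)+C

Answer: (3/5)·x^(5/3)+C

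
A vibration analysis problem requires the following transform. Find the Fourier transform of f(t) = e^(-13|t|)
Using the standard pair: F{e^(-a|t|)}=2a/(a^2 + omega^2)
With a=13: F(omega)=26/(169 + omega^2)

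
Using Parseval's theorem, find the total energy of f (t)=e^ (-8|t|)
Parseval's theorem: E=integral |f(t)|^2 dt=(1/2pi) integral |F(omega)|^2 domega
E=integral_{-inf}^{inf} e^(-16|t|) dt=2*integral_0^inf e^(-16t) dt=2/(2*8)=1/8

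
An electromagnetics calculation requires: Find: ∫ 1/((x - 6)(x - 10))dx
Partial fractions: 1/((x-6)(x-10)) = A/(x-6)+B/(x-10)
A = -1/4, B = 1/4
∫ [-1/4· 1/(x-6)+1/4· 1/(x-10)] dx
= (1/4)[ln|x-10| - ln|x-6|]+C

Answer: (1/4)·ln|(x-10)/(x-6)|+C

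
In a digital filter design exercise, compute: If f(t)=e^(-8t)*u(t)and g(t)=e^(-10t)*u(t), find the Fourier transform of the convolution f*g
By the convolution theorem: F{f*g} = F(omega)*G(omega)
F(omega) = 1/(8 + j*omega), G(omega) = 1/(10 + j*omega)
F{f*g} = 1/((8 + j*omega)(10 + j*omega))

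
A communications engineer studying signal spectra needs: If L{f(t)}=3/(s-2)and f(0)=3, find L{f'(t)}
L{f'(t)}=s·F(s) - f(0)=3s/(s-2)-3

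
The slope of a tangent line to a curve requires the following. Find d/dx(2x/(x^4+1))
Quotient rule: (f/g)' = (f'g - fg')/g²
f = 2x, f' = 2
g = x^4+1, g' = 4x^3

Answer: (2·(x^4+1)-8x^4)/(x^4+1)²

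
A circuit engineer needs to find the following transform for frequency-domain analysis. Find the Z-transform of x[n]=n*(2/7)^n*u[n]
Using the property Z{n * a^n * u[n]} = az/(z-a)^2
With a = 2/7: X(z) = (2/7)z/(z - 2/7)^2, |z| > 2/7

Answer: (2/7)z/(z - 2/7)^2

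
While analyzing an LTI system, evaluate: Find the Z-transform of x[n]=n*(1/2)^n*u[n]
Using the property Z{n * a^n * u[n]} = az/(z-a)^2
With a = 1/2: X(z) = (1/2)z/(z - 1/2)^2, |z| > 1/2

Answer: (1/2)z/(z - 1/2)^2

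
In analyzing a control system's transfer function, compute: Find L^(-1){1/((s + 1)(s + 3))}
Partial fractions: 1/((s+1)(s+3))=A/(s+1)+B/(s+3)
Cover-up: A=1/(s+3)|_{s=-1}=1/2; B=1/(s+1)|_{s=-3}=-1/2
L^(-1)=(1/2)e^(-t) - (1/2)e^(-3t)

Answer: (1/2)(e^(-t) - e^(-3t))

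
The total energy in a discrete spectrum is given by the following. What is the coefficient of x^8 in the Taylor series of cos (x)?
cos(x)=Σ (-1)^k x^(2k)/(2k)!
For x^8: (-1)^4/8!=1/40320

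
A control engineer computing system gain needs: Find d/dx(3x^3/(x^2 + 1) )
Quotient rule: (f/g)' = (f'g - fg')/g²
f = 3x^3, f' = 9x^2
g = x^2+1, g' = 2x

Answer: (9x^2·(x^2+1)-6x^4)/(x^2+1)²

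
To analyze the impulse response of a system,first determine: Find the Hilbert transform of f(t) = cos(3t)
The Hilbert transform shifts each frequency component by -pi/2.
H{cos(wt)}=sin(wt)
With w=3: H{cos(3t)}=sin(3t)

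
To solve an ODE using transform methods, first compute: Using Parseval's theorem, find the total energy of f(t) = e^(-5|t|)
Parseval's theorem: E=integral |f(t)|^2 dt=(1/2pi) integral |F(omega)|^2 domega
E=integral_{-inf}^{inf} e^(-10|t|) dt=2*integral_0^inf e^(-10t) dt=2/(2*5)=1/5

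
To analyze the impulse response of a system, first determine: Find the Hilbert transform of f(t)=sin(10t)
The Hilbert transform shifts each frequency component by -pi/2.
H{sin(wt)} = -cos(wt)
With w = 10: H{sin(10t)} = -cos(10t)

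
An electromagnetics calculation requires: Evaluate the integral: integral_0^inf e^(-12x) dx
integral_0^inf e^(-12x) dx = [-1/12*e^(-12x)]_0^inf
= 0 - (-1/12) = 1/12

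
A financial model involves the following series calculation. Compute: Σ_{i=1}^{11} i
Using formula: Σ i^1 = n(n + 1)/2 = 11·12/2 = 66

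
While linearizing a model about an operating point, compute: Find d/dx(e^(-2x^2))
Chain rule: d/dx[e^u] = e^u · u' where u = -2x^2
u' = -4x

Answer: -4x·e^(-2x^2)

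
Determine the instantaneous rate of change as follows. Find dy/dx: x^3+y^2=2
Differentiate: 3x^2+2y·(dy/dx) = 0
dy/dx = -3x^2/(2y)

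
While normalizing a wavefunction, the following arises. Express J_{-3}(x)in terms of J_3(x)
For integer n: J_{-n}(x)=(-1)^n J_n(x)
With n=3: J_{-3}(x)=(-1)^3 J_3(x)=-J_3(x)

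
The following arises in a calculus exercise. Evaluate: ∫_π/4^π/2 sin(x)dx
Antiderivative: -cos(x)
Evaluate at bounds: [-cos(1·π/2)/1] - [-cos(1·π/4)/1]
= (-(0) + (√2/2))/1 = √2/2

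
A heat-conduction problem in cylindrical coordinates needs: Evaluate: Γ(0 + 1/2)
Γ(1/2)=√π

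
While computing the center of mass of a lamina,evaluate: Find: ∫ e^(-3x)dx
Since d/dx[e^(-3x)] = -3e^(-3x), we get -1/3 e^(-3x) + C

Answer: (-1/3)e^(-3x) + C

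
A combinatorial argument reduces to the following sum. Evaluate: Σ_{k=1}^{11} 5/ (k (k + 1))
Partial fractions: 5/(k(k+1)) = 5/k - 5/(k+1)
Telescoping sum: 5(1-1/12) = 5·11/12

Answer: 55/12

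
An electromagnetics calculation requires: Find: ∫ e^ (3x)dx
Since d/dx[e^(3x)]=3e^(3x), we get 1/3 e^(3x)+C

Answer: (1/3)e^(3x)+C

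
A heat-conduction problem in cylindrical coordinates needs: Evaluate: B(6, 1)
B(x,y)=Γ(x)Γ(y)/Γ(x+y)=(x-1)!(y-1)!/(x+y-1)!
B(6,1)=5!·0!/6!=1/6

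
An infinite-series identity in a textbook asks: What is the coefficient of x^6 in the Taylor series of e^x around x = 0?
Taylor series of e^x=Σ x^n/n!
Coefficient of x^6=1/6!=1/720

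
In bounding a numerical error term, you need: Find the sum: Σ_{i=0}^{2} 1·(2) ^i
Geometric series: S=a(1 - r^n)/(1 - r)
a=1, r=2, n=3
S=1(1 - 8)/-1=7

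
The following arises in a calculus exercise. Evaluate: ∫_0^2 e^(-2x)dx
Antiderivative: (1/(-2))e^(-2x)
Evaluate: (1/(-2))(e^-4-1)

Answer: (e^-4-1)/(-2)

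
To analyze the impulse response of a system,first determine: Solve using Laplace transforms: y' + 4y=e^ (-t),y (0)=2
Take L: sY - 2 + 4Y=1/(s + 1)
Y(s + 4)=1/(s + 1) + 2
Y=1/((s + 1)(s + 4)) + 2/(s + 4)
Partial fractions: 1/((s + 1)(s + 4))=(1/3)/(s + 1) - (1/3)/(s + 4)
So Y=(1/3)/(s + 1) + (5/3)/(s + 4)
Inverse Laplace transform (L^(-1){1/(s + 1)}=e^(-t), L^(-1){1/(s + 4)}=e^(-4t)):

Answer: y(t)=(1/3)·e^(-t) + (5/3)·e^(-4t)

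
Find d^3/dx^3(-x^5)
Apply power rule 3 times:
d^1: -5x^4
d^2: -20x^3
d^3: -60x^2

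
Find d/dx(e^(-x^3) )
Chain rule: d/dx[e^u]=e^u · u' where u=-x^3
u'=-3x^2

Answer: -3x^2·e^(-x^3)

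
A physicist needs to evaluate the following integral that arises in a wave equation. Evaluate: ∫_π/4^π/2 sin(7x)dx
Antiderivative: -cos(7x)/7
Evaluate at bounds: [-cos(7·π/2)/7] - [-cos(7·π/4)/7]
=(-(0)+(√2/2))/7=√2/14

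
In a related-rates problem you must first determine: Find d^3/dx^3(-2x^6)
Apply power rule 3 times:
d^1: -12x^5
d^2: -60x^4
d^3: -240x^3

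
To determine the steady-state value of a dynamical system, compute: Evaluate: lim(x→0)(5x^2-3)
Polynomial is continuous, so substitute x = 0:
5·0^2 - 3 = -3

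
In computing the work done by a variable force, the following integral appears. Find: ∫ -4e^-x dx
Since d/dx[e^-x] = - e^-x, we get 4e^-x+C

Answer: 4e^-x+C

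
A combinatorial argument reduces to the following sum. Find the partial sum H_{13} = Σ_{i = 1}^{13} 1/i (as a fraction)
H_13=1+1/2+1/3+...+1/13
=1145993/360360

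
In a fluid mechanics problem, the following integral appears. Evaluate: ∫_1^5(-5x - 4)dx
Step 1: Find antiderivative F(x) = (-5/2)x^2-4x
Step 2: F(5) - F(1) = -165/2 - (-13/2) = -76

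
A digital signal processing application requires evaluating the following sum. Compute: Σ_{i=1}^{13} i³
Using formula: Σ i^3 = [n(n+1)/2]² = [13·14/2]² = 8281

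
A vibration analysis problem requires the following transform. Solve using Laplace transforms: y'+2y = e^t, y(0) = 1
Take L: sY - 1 + 2Y=1/(s-1)
Y(s + 2)=1/(s-1) + 1
Y=1/((s-1)(s + 2)) + 1/(s + 2)
Partial fractions: 1/((s-1)(s + 2))=(1/3)/(s-1) - (1/3)/(s + 2)
So Y=(1/3)/(s-1) + (2/3)/(s + 2)
Inverse Laplace transform (L^(-1){1/(s-1)}=e^t, L^(-1){1/(s + 2)}=e^(-2t)):

Answer: y(t)=(1/3)·e^t + (2/3)·e^(-2t)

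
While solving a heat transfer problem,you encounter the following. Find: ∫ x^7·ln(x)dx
By parts: u=ln(x), dv=x^7 dx
du=1/x dx, v=x^8/8
=x^8·ln(x)/8 - ∫ x^7/8 dx
=x^8·ln(x)/8 - x^8/64+C

Answer: x^8(ln(x)/8-1/64)+C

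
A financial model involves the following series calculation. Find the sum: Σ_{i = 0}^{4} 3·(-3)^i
Geometric series: S = a(1 - r^n)/(1 - r)
a = 3, r = -3, n = 5
S = 3(1 + 243)/4 = 183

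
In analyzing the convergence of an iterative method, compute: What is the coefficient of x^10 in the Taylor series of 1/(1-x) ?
1/(1-x) = Σ x^n for |x|<1
All coefficients are 1

Answer: 1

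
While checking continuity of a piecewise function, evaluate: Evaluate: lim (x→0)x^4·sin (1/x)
Squeeze theorem: -|x^4| ≤ x^4·sin(1/x) ≤ |x^4|
Since x^4 → 0 as x → 0, by squeeze theorem the limit is 0

Answer: 0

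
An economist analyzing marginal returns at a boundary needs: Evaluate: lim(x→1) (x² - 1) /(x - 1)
Factor: (x² - 1)=(x-1)(x+1)
Cancel (x-1): lim(x→1) (x+1)=2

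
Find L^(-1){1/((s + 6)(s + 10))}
Partial fractions: 1/((s+6)(s+10))=A/(s+6)+B/(s+10)
Cover-up: A=1/(s+10)|_{s=-6}=1/4; B=1/(s+6)|_{s=-10}=-1/4
L^(-1)=(1/4)e^(-6t) - (1/4)e^(-10t)

Answer: (1/4)(e^(-6t) - e^(-10t))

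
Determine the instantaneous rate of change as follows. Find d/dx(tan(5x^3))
Chain rule: d/dx[tan(u)] = sec²(u)·u' where u = 5x^3
u' = 15x^2

Answer: 15x^2·sec²(5x^3)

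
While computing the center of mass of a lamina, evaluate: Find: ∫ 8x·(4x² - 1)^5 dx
Let u = 4x² - 1, du = 8x dx
∫ u^5 du = u^6/6 + C

Answer: (4x² - 1)^6/6 + C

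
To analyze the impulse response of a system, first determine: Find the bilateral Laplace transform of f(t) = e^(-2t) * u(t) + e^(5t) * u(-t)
For e^(-2t)*u(t): L = 1/(s+2), Re(s) > -2
For e^(5t)*u(-t): L = -1/(s-5), Re(s) < 5
Combined: F(s) = 1/(s+2)-1/(s-5), -2 < Re(s) < 5

Answer: 1/(s+2)-1/(s-5), ROC: -2 < Re(s) < 5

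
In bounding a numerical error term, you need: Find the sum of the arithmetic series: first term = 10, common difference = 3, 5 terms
Last term: a_n = 10 + (5 - 1)·3 = 22
Sum = n(a_1 + a_n)/2 = 5(10 + 22)/2 = 80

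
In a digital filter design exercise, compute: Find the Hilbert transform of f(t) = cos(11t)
The Hilbert transform shifts each frequency component by -pi/2.
H{cos(wt)}=sin(wt)
With w=11: H{cos(11t)}=sin(11t)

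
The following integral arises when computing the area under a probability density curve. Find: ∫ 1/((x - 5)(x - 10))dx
Partial fractions: 1/((x-5)(x-10)) = A/(x-5) + B/(x-10)
A = -1/5, B = 1/5
∫ [-1/5· 1/(x-5) + 1/5· 1/(x-10)] dx
= (1/5)[ln|x-10| - ln|x-5|] + C

Answer: (1/5)·ln|(x-10)/(x-5)| + C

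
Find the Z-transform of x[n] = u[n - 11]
Using the time-shift property: Z{u[n-11]} = z^(-11)*z/(z-1)
= z^(-10)/(z-1)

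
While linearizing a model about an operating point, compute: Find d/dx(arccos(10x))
d/dx[arccos(u)]=-u'/√(1-u²), u=10x, u'=10

Answer: -10/√(1 - 100x²)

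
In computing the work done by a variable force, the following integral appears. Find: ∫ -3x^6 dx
Using power rule: ∫ -3x^6 dx=-3/7 x^7 + C=(-3/7)x^7 + C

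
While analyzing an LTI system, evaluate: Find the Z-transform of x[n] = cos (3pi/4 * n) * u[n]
Z{cos(w0 * n) * u[n]} = z(z - cos(w0))/(z^2-2z * cos(w0)+1)
With w0 = 3pi/4: X(z) = z(z - cos(3pi/4))/(z^2-2z * cos(3pi/4)+1)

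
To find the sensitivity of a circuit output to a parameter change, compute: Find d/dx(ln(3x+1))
Chain rule: d/dx[ln(u)]=u'/u where u=3x+1
u'=3

Answer: (3)/(3x+1)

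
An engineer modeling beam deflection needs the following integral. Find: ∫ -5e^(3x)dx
Since d/dx[e^(3x)] = 3e^(3x), we get -5/3 e^(3x) + C

Answer: (-5/3)e^(3x) + C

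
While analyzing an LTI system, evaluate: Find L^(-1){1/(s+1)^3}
L^(-1){1/(s-a)^n} = t^(n-1)·e^(at)/(n-1)!
Here a = -1, n = 3: t^2·e^(-t)/2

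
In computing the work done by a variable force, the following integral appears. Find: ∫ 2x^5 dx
Using power rule: ∫ 2x^5 dx=2/6 x^6 + C=(1/3)x^6 + C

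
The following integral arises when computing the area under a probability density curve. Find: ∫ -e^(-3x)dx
Since d/dx[e^(-3x)]=-3e^(-3x), we get 1/3 e^(-3x)+C

Answer: (1/3)e^(-3x)+C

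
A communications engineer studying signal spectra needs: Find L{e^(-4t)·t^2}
First shifting: L{e^(at)f(t)}=F(s-a)
L{t^2}=2/s^3
Shift s → s + 4: 2/(s + 4)^3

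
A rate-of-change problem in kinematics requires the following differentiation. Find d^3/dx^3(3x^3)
Apply power rule 3 times:
d^1: 9x^2
d^2: 18x
d^3: 18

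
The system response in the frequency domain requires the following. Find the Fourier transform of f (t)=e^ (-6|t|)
Using the standard pair: F{e^(-a|t|)}=2a/(a^2+omega^2)
With a=6: F(omega)=12/(36+omega^2)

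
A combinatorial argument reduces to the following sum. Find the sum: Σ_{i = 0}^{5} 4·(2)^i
Geometric series: S = a(1 - r^n)/(1 - r)
a = 4, r = 2, n = 6
S = 4(1 - 64)/-1 = 252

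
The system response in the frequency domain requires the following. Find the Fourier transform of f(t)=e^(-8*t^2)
The Fourier transform of a Gaussian e^(-a*t^2) is sqrt(pi/a)*e^(-omega^2/(4a)).
With a=8: F(omega)=sqrt(pi/8)*e^(-omega^2/32)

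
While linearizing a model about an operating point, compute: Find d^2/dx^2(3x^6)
Apply power rule 2 times:
d^1: 18x^5
d^2: 90x^4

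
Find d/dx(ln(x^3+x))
Chain rule: d/dx[ln(u)]=u'/u where u=x^3 + x
u'=3x^2 + 1

Answer: (3x^2 + 1)/(x^3 + x)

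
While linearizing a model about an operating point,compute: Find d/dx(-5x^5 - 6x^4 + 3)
Power rule: d/dx(ax^n) = n·a·x^(n-1)
Term by term: -25·x^4-24·x^3

Answer: -25x^4-24x^3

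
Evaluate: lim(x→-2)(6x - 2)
Polynomial is continuous, so substitute x = -2:
6·(-2) - 2 = -14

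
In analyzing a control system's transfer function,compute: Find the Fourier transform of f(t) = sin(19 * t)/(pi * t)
sin(W*t)/(pi*t) = (W/pi)*sinc(W*t/pi) is the impulse response of the ideal low-pass filter with cutoff W (here W = 19).
Its Fourier transform is a rectangular function:
F(omega) = 1 for |omega| < 19, 0 otherwise

Answer: rect(omega/38) [i.e., 1 for |omega| < 19, 0 otherwise]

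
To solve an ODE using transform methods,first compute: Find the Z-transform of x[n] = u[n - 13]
Using the time-shift property: Z{u[n-13]}=z^(-13) * z/(z-1)
=z^(-12)/(z-1)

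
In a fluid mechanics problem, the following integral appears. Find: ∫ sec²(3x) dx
Since d/dx[tan(3x)]=3sec²(3x), integral=tan(3x)/3 + C

Answer: (1/3)tan(3x) + C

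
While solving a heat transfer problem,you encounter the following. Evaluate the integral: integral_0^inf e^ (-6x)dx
integral_0^inf e^(-6x) dx=[-1/6*e^(-6x)]_0^inf
=0 - (-1/6)=1/6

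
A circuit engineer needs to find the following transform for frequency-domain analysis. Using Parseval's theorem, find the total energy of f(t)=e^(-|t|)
Parseval's theorem: E = integral |f(t)|^2 dt = (1/2pi) integral |F(omega)|^2 domega
E = integral_{-inf}^{inf} e^(-2|t|) dt = 2*integral_0^inf e^(-2t) dt = 2/(2*1) = 1/1

Answer: 1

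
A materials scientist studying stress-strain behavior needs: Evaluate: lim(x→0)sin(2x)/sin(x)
sin(u) ≈ u for small u:
sin(2x)/sin(x) ≈ 2x/(x)=2/1

Answer: 2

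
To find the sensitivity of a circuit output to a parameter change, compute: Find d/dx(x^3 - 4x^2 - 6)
Power rule: d/dx(ax^n) = n·a·x^(n-1)
Term by term: 3·x^2 - 8·x

Answer: 3x^2 - 8x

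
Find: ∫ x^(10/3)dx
Power rule: ∫ x^(10/3) dx=x^(13/3)/(13/3)+C

Answer: (3/13)·x^(13/3)+C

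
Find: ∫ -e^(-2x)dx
Since d/dx[e^(-2x)] = -2e^(-2x), we get 1/2 e^(-2x)+C

Answer: (1/2)e^(-2x)+C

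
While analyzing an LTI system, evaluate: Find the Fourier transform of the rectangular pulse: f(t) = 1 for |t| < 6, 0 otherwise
F(omega) = integral from -6 to 6 of e^(-j*omega*t) dt
= 2*sin(6*omega)/omega = 12*sinc(6*omega/pi)

Answer: 2*sin(6*omega)/omega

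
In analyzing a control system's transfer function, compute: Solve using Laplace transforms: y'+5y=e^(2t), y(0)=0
Take L: sY - 0 + 5Y = 1/(s-2)
Y(s + 5) = 1/(s-2) + 0
Y = 1/((s-2)(s + 5)) + 0/(s + 5)
Partial fractions: 1/((s-2)(s + 5)) = (1/7)/(s-2) - (1/7)/(s + 5)
So Y = (1/7)/(s-2) - (1/7)/(s + 5)
Inverse Laplace transform (L^(-1){1/(s-2)} = e^(2t), L^(-1){1/(s + 5)} = e^(-5t)):

Answer: y(t) = (1/7)·e^(2t) - (1/7)·e^(-5t)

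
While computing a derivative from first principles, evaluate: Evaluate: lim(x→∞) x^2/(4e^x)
Apply L'Hôpital 2 times (∞/∞ each time):
Eventually get 2!/(4e^x) → 0

Answer: 0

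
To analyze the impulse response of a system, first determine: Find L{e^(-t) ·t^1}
First shifting: L{e^(at)f(t)}=F(s-a)
L{t^1}=1/s^2
Shift s → s + 1: 1/(s + 1)^2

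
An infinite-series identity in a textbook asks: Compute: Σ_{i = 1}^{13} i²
Using formula: Σ i^2=n(n+1)(2n+1)/6=13·14·27/6=819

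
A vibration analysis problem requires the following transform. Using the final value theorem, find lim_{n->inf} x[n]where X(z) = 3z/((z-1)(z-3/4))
Final value theorem: lim x[n] = lim_{z->1} (z-1) * X(z)
(z-1) * X(z) = 3z/(z-3/4)
As z->1: 3/(1 - 3/4) = 3/(1/4) = 12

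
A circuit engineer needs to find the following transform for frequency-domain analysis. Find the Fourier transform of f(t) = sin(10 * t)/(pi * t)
sin(W*t)/(pi*t)=(W/pi)*sinc(W*t/pi) is the impulse response of the ideal low-pass filter with cutoff W (here W=10).
Its Fourier transform is a rectangular function:
F(omega)=1 for |omega| < 10, 0 otherwise

Answer: rect(omega/20) [i.e., 1 for |omega| < 10, 0 otherwise]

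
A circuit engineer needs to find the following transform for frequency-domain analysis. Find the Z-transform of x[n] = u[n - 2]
Using the time-shift property: Z{u[n-2]}=z^(-2)*z/(z-1)
=z^(-1)/(z-1)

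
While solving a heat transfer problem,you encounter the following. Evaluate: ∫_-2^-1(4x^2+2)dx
Step 1: Find antiderivative F(x) = (4/3)x^3 + 2x
Step 2: F(-1) - F(-2) = -10/3 - (-44/3) = 34/3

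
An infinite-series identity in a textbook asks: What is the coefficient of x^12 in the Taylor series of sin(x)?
sin(x) has only odd powers. Coefficient of x^12=0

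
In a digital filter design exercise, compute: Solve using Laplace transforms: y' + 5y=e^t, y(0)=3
Take L: sY - 3+5Y = 1/(s-1)
Y(s+5) = 1/(s-1)+3
Y = 1/((s-1)(s+5))+3/(s+5)
Partial fractions: 1/((s-1)(s+5)) = (1/6)/(s-1) - (1/6)/(s+5)
So Y = (1/6)/(s-1)+(17/6)/(s+5)
Inverse Laplace transform (L^(-1){1/(s-1)} = e^t, L^(-1){1/(s+5)} = e^(-5t)):

Answer: y(t) = (1/6)·e^t+(17/6)·e^(-5t)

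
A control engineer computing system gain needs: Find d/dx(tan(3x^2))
Chain rule: d/dx[tan(u)] = sec²(u)·u' where u = 3x^2
u' = 6x

Answer: 6x·sec²(3x^2)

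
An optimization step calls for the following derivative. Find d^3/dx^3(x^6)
Apply power rule 3 times:
d^1: 6x^5
d^2: 30x^4
d^3: 120x^3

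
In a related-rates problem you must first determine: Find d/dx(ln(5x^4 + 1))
Chain rule: d/dx[ln(u)]=u'/u where u=5x^4 + 1
u'=20x^3

Answer: (20x^3)/(5x^4 + 1)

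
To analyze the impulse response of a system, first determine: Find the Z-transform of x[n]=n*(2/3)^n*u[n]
Using the property Z{n * a^n * u[n]} = az/(z-a)^2
With a = 2/3: X(z) = (2/3)z/(z - 2/3)^2, |z| > 2/3

Answer: (2/3)z/(z - 2/3)^2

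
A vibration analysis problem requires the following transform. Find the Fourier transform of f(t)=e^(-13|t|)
Using the standard pair: F{e^(-a|t|)} = 2a/(a^2 + omega^2)
With a = 13: F(omega) = 26/(169 + omega^2)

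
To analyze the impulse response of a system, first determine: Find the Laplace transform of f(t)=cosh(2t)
L{cosh(at)}=s/(s²-a²)
L{cosh(2t)}=s/(s²-4)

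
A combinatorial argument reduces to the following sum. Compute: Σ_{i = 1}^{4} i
Using formula: Σ i^1 = n(n + 1)/2 = 4·5/2 = 10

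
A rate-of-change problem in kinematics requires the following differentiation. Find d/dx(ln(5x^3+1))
Chain rule: d/dx[ln(u)] = u'/u where u = 5x^3+1
u' = 15x^2

Answer: (15x^2)/(5x^3+1)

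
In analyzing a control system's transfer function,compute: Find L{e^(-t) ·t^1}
First shifting: L{e^(at)f(t)} = F(s-a)
L{t^1} = 1/s^2
Shift s → s + 1: 1/(s + 1)^2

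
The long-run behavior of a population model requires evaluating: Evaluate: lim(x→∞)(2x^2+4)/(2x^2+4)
Divide numerator and denominator by x^2:
lim (2+4/x^2)/(2+4/x^2)=1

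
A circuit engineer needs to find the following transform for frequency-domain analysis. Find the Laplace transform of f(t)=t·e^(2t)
L{t·e^(at)}=1/(s-a)²
L{t·e^(2t)}=1/(s-2)²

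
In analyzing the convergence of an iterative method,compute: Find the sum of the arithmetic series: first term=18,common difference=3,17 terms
Last term: a_n = 18 + (17 - 1)·3 = 66
Sum = n(a_1 + a_n)/2 = 17(18 + 66)/2 = 714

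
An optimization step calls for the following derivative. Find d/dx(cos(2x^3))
Chain rule: d/dx[cos(u)]=-sin(u)·u' where u=2x^3
u'=6x^2

Answer: -6x^2·sin(2x^3)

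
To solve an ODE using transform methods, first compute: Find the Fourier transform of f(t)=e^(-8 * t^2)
The Fourier transform of a Gaussian e^(-a * t^2) is sqrt(pi/a) * e^(-omega^2/(4a)).
With a=8: F(omega)=sqrt(pi/8) * e^(-omega^2/32)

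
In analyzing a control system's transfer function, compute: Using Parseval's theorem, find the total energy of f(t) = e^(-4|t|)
Parseval's theorem: E=integral |f(t)|^2 dt=(1/2pi) integral |F(omega)|^2 domega
E=integral_{-inf}^{inf} e^(-8|t|) dt=2*integral_0^inf e^(-8t) dt=2/(2*4)=1/4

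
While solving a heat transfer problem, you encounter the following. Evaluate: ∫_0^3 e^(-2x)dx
Antiderivative: (1/(-2))e^(-2x)
Evaluate: (1/(-2))(e^-6-1)

Answer: (e^-6-1)/(-2)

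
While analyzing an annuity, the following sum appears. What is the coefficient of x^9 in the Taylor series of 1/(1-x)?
1/(1-x)=Σ x^n for |x|<1
All coefficients are 1

Answer: 1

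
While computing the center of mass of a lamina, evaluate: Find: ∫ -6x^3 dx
Using power rule: ∫ -6x^3 dx=-6/4 x^4 + C=(-3/2)x^4 + C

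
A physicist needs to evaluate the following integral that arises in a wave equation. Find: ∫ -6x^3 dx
Using power rule: ∫ -6x^3 dx = -6/4 x^4+C = (-3/2)x^4+C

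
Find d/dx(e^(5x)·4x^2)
Product rule: (fg)' = f'g + fg'
f = e^(5x), f' = 5·e^(5x)
g = 4x^2, g' = 8x

Answer: 20·e^(5x)·x^2 + 8·e^(5x)·x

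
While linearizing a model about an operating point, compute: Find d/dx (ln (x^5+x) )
Chain rule: d/dx[ln(u)]=u'/u where u=x^5+x
u'=5x^4+1

Answer: (5x^4+1)/(x^5+x)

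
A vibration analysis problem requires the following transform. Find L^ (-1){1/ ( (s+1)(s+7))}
Partial fractions: 1/((s + 1)(s + 7))=A/(s + 1) + B/(s + 7)
Cover-up: A=1/(s + 7)|_{s=-1}=1/6; B=1/(s + 1)|_{s=-7}=-1/6
L^(-1)=(1/6)e^(-t) - (1/6)e^(-7t)

Answer: (1/6)(e^(-t) - e^(-7t))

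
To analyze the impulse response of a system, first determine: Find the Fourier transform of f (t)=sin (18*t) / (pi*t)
sin(W*t)/(pi*t)=(W/pi)*sinc(W*t/pi) is the impulse response of the ideal low-pass filter with cutoff W (here W=18).
Its Fourier transform is a rectangular function:
F(omega)=1 for |omega| < 18, 0 otherwise

Answer: rect(omega/36) [i.e., 1 for |omega| < 18, 0 otherwise]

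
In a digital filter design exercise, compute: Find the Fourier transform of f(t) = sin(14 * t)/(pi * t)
sin(W * t)/(pi * t) = (W/pi) * sinc(W * t/pi) is the impulse response of the ideal low-pass filter with cutoff W (here W = 14).
Its Fourier transform is a rectangular function:
F(omega) = 1 for |omega| < 14, 0 otherwise

Answer: rect(omega/28) [i.e., 1 for |omega| < 14, 0 otherwise]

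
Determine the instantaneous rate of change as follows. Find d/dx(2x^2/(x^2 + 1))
Quotient rule: (f/g)'=(f'g - fg')/g²
f=2x^2, f'=4x
g=x^2+1, g'=2x

Answer: (4x·(x^2+1)-4x^3)/(x^2+1)²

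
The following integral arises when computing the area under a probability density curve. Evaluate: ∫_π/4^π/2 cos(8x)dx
Antiderivative: sin(8x)/8
Evaluate at bounds: [sin(8·π/2)/8] - [sin(8·π/4)/8]
=((0) - (0))/8=0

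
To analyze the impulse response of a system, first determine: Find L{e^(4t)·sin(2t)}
First shifting: L{e^(at)f(t)}=F(s-a)
L{sin(2t)}=2/(s²+4)
Shift: 2/((s-4)²+4)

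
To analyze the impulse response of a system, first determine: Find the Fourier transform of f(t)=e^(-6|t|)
Using the standard pair: F{e^(-a|t|)}=2a/(a^2+omega^2)
With a=6: F(omega)=12/(36+omega^2)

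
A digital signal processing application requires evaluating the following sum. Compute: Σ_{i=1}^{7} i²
Using formula: Σ i^2 = n(n + 1)(2n + 1)/6 = 7·8·15/6 = 140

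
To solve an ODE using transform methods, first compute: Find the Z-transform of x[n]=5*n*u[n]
Z{n * u[n]} = z/(z-1)^2
By linearity: Z{5 * n * u[n]} = 5z/(z-1)^2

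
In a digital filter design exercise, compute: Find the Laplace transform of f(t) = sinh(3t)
L{sinh(at)}=a/(s²-a²)
L{sinh(3t)}=3/(s²-9)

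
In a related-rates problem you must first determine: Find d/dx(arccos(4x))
d/dx[arccos(u)]=-u'/√(1-u²), u=4x, u'=4

Answer: -4/√(1-16x²)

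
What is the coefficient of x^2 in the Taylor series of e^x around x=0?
Taylor series of e^x = Σ x^n/n!
Coefficient of x^2 = 1/2! = 1/2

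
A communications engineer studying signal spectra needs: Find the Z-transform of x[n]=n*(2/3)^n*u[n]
Using the property Z{n*a^n*u[n]} = az/(z-a)^2
With a = 2/3: X(z) = (2/3)z/(z - 2/3)^2, |z| > 2/3

Answer: (2/3)z/(z - 2/3)^2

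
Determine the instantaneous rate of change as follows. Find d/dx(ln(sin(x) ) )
Chain rule: d/dx[ln(u)]=u'/u where u=sin(x)
u'=cos(x)

Answer: (cos(x))/(sin(x))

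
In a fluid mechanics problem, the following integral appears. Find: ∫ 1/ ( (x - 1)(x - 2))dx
Partial fractions: 1/((x-1)(x-2)) = A/(x-1)+B/(x-2)
A = -1, B = 1
∫ [-1· 1/(x-1)+1· 1/(x-2)] dx
= (1)[ln|x-2| - ln|x-1|]+C

Answer: ln|(x-2)/(x-1)|+C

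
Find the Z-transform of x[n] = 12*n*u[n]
Z{n * u[n]}=z/(z-1)^2
By linearity: Z{12 * n * u[n]}=12z/(z-1)^2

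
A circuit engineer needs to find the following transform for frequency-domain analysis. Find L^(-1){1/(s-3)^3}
L^(-1){1/(s-a)^n}=t^(n-1)·e^(at)/(n-1)!
Here a=3, n=3: t^2·e^(3t)/2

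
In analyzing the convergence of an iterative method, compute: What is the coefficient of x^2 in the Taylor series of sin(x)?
sin(x) has only odd powers. Coefficient of x^2=0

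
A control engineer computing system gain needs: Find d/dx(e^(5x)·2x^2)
Product rule: (fg)'=f'g+fg'
f=e^(5x), f'=5·e^(5x)
g=2x^2, g'=4x

Answer: 10·e^(5x)·x^2+4·e^(5x)·x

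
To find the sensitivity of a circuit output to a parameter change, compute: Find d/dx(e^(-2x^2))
Chain rule: d/dx[e^u] = e^u · u' where u = -2x^2
u' = -4x

Answer: -4x·e^(-2x^2)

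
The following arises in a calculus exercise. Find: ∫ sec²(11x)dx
Since d/dx[tan(11x)]=11sec²(11x), integral=tan(11x)/11+C

Answer: (1/11)tan(11x)+C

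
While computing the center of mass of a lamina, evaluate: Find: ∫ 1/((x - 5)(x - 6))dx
Partial fractions: 1/((x-5)(x-6)) = A/(x-5) + B/(x-6)
A = -1, B = 1
∫ [-1· 1/(x-5) + 1· 1/(x-6)] dx
= (1)[ln|x-6| - ln|x-5|] + C

Answer: ln|(x-6)/(x-5)| + C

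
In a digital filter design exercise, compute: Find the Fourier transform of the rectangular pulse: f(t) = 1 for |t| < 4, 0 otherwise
F(omega) = integral from -4 to 4 of e^(-j * omega * t) dt
= 2 * sin(4 * omega)/omega = 8 * sinc(4 * omega/pi)

Answer: 2 * sin(4 * omega)/omega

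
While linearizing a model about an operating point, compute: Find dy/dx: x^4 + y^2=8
Differentiate: 4x^3+2y·(dy/dx) = 0
dy/dx = -4x^3/(2y)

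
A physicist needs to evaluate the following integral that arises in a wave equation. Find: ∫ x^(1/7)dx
Power rule: ∫ x^(1/7) dx = x^(8/7)/(8/7)+C

Answer: (7/8)·x^(8/7)+C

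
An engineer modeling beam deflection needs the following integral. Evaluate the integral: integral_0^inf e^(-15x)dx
integral_0^inf e^(-15x) dx=[-1/15 * e^(-15x)]_0^inf
=0 - (-1/15)=1/15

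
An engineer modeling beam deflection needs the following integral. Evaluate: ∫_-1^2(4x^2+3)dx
Step 1: Find antiderivative F(x) = (4/3)x^3+3x
Step 2: F(2) - F(-1) = 50/3 - (-13/3) = 21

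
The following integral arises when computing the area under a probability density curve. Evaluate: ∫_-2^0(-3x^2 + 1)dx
Step 1: Find antiderivative F(x)=-x^3 + x
Step 2: F(0) - F(-2)=0 - (6)=-6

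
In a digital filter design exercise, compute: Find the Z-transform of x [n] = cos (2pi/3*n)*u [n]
Z{cos(w0*n)*u[n]} = z(z - cos(w0))/(z^2-2z*cos(w0)+1)
With w0 = 2pi/3: X(z) = z(z - cos(2pi/3))/(z^2-2z*cos(2pi/3)+1)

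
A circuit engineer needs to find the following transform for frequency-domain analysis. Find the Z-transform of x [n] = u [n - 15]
Using the time-shift property: Z{u[n-15]}=z^(-15)*z/(z-1)
=z^(-14)/(z-1)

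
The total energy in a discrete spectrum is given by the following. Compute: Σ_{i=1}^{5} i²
Using formula: Σ i^2 = n(n + 1)(2n + 1)/6 = 5·6·11/6 = 55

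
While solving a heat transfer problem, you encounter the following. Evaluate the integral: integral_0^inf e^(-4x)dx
integral_0^inf e^(-4x) dx=[-1/4 * e^(-4x)]_0^inf
=0 - (-1/4)=1/4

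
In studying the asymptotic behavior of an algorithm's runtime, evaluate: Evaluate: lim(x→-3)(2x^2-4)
Polynomial is continuous, so substitute x=-3:
2·(-3)^2 - 4=14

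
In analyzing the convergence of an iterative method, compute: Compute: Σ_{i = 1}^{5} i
Using formula: Σ i^1 = n(n+1)/2 = 5·6/2 = 15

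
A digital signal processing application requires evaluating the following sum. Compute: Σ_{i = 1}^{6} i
Using formula: Σ i^1 = n(n + 1)/2 = 6·7/2 = 21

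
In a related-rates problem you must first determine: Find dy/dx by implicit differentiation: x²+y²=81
Differentiate both sides: 2x+2y·(dy/dx) = 0
Solve: dy/dx = -2x/(2y) = -x/y

Answer: dy/dx = -x/y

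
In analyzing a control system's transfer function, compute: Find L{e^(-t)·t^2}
First shifting: L{e^(at)f(t)}=F(s-a)
L{t^2}=2/s^3
Shift s → s + 1: 2/(s + 1)^3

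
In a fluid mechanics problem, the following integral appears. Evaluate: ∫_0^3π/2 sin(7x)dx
Antiderivative: -cos(7x)/7
Evaluate at bounds: [-cos(7·3π/2)/7] - [-cos(7·0)/7]
= (-(0) + (1))/7 = 1/7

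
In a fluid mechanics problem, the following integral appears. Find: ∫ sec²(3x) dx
Since d/dx[tan(3x)]=3sec²(3x), integral=tan(3x)/3+C

Answer: (1/3)tan(3x)+C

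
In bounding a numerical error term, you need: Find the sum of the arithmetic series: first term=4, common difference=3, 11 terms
Last term: a_n=4 + (11 - 1)·3=34
Sum=n(a_1 + a_n)/2=11(4 + 34)/2=209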